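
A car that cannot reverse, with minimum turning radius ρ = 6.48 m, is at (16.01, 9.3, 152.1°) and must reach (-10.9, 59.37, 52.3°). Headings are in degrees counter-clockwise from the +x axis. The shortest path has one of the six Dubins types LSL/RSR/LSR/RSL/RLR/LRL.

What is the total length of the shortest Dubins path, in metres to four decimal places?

Let ψ = atan2(Δy, Δx) = atan2(50.07, -26.91) = 118.2557° be the start→goal bearing.
Normalize: d = |goal − start| / ρ = 56.843232/6.48 = 8.772104, α = (θ_start − ψ) mod 360° = 33.8443° = 0.590694 rad, β = (θ_goal − ψ) mod 360° = 294.0443° = 5.132041 rad.
Common terms: sin α = 0.556938, cos α = 0.830554, sin β = -0.913231, cos β = 0.407443, cos(α−β) = -0.170209, d² = 76.949803. Work in radians in the unit-radius frame; every candidate has L = ρ·(t + p + q).
LSL: p² = 2 + d² − 2cos(α−β) + 2d(sin α − sin β) = 105.083166; p = √p² = 10.251008; φ = atan2(cos β − cos α, d + sin α − sin β) = -0.041287 rad; t = (φ − α) mod 2π = 5.651204 rad, q = (β − φ) mod 2π = 5.173328 rad → L = 6.48·(5.651204 + 10.251008 + 5.173328) = 6.48·21.075540 = 136.569500 m
RSR: p² = 2 + d² − 2cos(α−β) + 2d(sin β − sin α) = 53.497278; p = √p² = 7.314183; φ = atan2(cos α − cos β, d − sin α + sin β) = 0.057880 rad; t = (α − φ) mod 2π = 0.532814 rad, q = (φ − β) mod 2π = 1.209024 rad → L = 6.48·(0.532814 + 7.314183 + 1.209024) = 6.48·9.056022 = 58.683022 m
LSR: p² = d² − 2 + 2cos(α−β) + 2d(sin α + sin β) = 68.358510; p = √p² = 8.267921; φ = atan2(−cos α − cos β, d + sin α + sin β) − atan2(−2, p) = 0.091283 rad; t = (φ − α) mod 2π = 5.783774 rad, q = (φ − β) mod 2π = 1.242428 rad → L = 6.48·(5.783774 + 8.267921 + 1.242428) = 6.48·15.294122 = 99.105912 m
RSL: p² = d² − 2 + 2cos(α−β) − 2d(sin α + sin β) = 80.860257; p = √p² = 8.992233; φ = atan2(cos α + cos β, d − sin α − sin β) − atan2(2, p) = -0.084054 rad; t = (α − φ) mod 2π = 0.674748 rad, q = (β − φ) mod 2π = 5.216095 rad → L = 6.48·(0.674748 + 8.992233 + 5.216095) = 6.48·14.883077 = 96.442336 m
RLR: c = (6 − d² + 2cos(α−β) + 2d(sin α − sin β))/8 = -5.687160, |c| > 1 → infeasible
LRL: c = (6 − d² + 2cos(α−β) − 2d(sin α − sin β))/8 = -12.135396, |c| > 1 → infeasible
Shortest: RSR with L = 58.683022 m ≈ 58.6830 m

58.6830 m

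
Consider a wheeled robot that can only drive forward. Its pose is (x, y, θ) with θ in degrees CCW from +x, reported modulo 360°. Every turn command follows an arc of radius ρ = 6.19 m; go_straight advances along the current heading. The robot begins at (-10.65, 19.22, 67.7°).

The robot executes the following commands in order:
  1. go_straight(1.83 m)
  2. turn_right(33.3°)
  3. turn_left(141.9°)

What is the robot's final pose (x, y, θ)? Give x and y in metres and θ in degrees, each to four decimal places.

set_pose: (x, y, θ) = (-10.6500, 19.2200, 67.7000°), ρ = 6.19
go_straight(1.83): x += 1.83·cos θ, y += 1.83·sin θ → (-9.9556, 20.9131, 67.7000°)
turn_right(33.3°): centre at ρ to the right, rotate −33.3° → (-7.7257, 23.6718, 34.4000°)
turn_left(141.9°): centre at ρ to the left, rotate +141.9° → (-10.8234, 34.9563, 176.3000°)

(-10.8234, 34.9563, 176.3000°)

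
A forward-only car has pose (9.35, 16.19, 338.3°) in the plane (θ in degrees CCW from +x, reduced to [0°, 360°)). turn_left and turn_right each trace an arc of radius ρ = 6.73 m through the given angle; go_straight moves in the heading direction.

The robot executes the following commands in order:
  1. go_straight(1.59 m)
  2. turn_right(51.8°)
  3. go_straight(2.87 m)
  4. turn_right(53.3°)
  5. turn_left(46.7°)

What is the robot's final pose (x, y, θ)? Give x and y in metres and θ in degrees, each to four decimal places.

(13.3021, -2.6227, 279.9000°)

set_pose: (x, y, θ) = (9.3500, 16.1900, 338.3000°), ρ = 6.73
go_straight(1.59): x += 1.59·cos θ, y += 1.59·sin θ → (10.8273, 15.6021, 338.3000°)
turn_right(51.8°): centre at ρ to the right, rotate −51.8° → (14.7918, 11.2605, 286.5000°)
go_straight(2.87): x += 2.87·cos θ, y += 2.87·sin θ → (15.6069, 8.5087, 286.5000°)
turn_right(53.3°): centre at ρ to the right, rotate −53.3° → (14.5430, 2.5658, 233.2000°)
turn_left(46.7°): centre at ρ to the left, rotate +46.7° → (13.3021, -2.6227, 279.9000°)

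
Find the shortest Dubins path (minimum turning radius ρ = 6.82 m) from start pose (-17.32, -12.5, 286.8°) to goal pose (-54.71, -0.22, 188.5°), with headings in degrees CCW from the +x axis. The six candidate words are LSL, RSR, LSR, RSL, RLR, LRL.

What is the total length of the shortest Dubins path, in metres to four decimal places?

50.9411 m

Let ψ = atan2(Δy, Δx) = atan2(12.28, -37.39) = 161.8183° be the start→goal bearing.
Normalize: d = |goal − start| / ρ = 39.354930/6.82 = 5.770518, α = (θ_start − ψ) mod 360° = 124.9817° = 2.181343 rad, β = (θ_goal − ψ) mod 360° = 26.6817° = 0.465684 rad.
Common terms: sin α = 0.819335, cos α = -0.573315, sin β = 0.449034, cos β = 0.893515, cos(α−β) = -0.144356, d² = 33.298873. Work in radians in the unit-radius frame; every candidate has L = ρ·(t + p + q).
LSL: p² = 2 + d² − 2cos(α−β) + 2d(sin α − sin β) = 39.861238; p = √p² = 6.313576; φ = atan2(cos β − cos α, d + sin α − sin β) = 0.234472 rad; t = (φ − α) mod 2π = 4.336315 rad, q = (β − φ) mod 2π = 0.231212 rad → L = 6.82·(4.336315 + 6.313576 + 0.231212) = 6.82·10.881102 = 74.209118 m
RSR: p² = 2 + d² − 2cos(α−β) + 2d(sin β − sin α) = 31.313932; p = √p² = 5.595885; φ = atan2(cos α − cos β, d − sin α + sin β) = -0.265225 rad; t = (α − φ) mod 2π = 2.446568 rad, q = (φ − β) mod 2π = 5.552276 rad → L = 6.82·(2.446568 + 5.595885 + 5.552276) = 6.82·13.594729 = 92.716054 m
LSR: p² = d² − 2 + 2cos(α−β) + 2d(sin α + sin β) = 45.648452; p = √p² = 6.756364; φ = atan2(−cos α − cos β, d + sin α + sin β) − atan2(−2, p) = 0.242340 rad; t = (φ − α) mod 2π = 4.344183 rad, q = (φ − β) mod 2π = 6.059841 rad → L = 6.82·(4.344183 + 6.756364 + 6.059841) = 6.82·17.160388 = 117.033845 m
RSL: p² = d² − 2 + 2cos(α−β) − 2d(sin α + sin β) = 16.371869; p = √p² = 4.046217; φ = atan2(cos α + cos β, d − sin α − sin β) − atan2(2, p) = -0.388066 rad; t = (α − φ) mod 2π = 2.569409 rad, q = (β − φ) mod 2π = 0.853751 rad → L = 6.82·(2.569409 + 4.046217 + 0.853751) = 6.82·7.469376 = 50.941147 m
RLR: c = (6 − d² + 2cos(α−β) + 2d(sin α − sin β))/8 = -2.914242, |c| > 1 → infeasible
LRL: c = (6 − d² + 2cos(α−β) − 2d(sin α − sin β))/8 = -3.982655, |c| > 1 → infeasible
Shortest: RSL with L = 50.941147 m ≈ 50.9411 m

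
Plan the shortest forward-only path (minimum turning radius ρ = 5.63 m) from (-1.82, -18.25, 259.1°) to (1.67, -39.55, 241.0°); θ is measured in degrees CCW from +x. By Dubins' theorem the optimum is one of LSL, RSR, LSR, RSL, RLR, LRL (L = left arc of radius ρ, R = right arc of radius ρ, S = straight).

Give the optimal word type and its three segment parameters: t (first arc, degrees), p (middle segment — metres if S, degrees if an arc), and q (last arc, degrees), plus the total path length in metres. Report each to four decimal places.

Let ψ = atan2(Δy, Δx) = atan2(-21.30, 3.49) = -80.6948° be the start→goal bearing.
Normalize: d = |goal − start| / ρ = 21.584024/5.63 = 3.833752, α = (θ_start − ψ) mod 360° = 339.7948° = 5.930538 rad, β = (θ_goal − ψ) mod 360° = 321.6948° = 5.614633 rad.
Common terms: sin α = -0.345384, cos α = 0.938462, sin β = -0.619850, cos β = 0.784720, cos(α−β) = 0.950516, d² = 14.697655. Work in radians in the unit-radius frame; every candidate has L = ρ·(t + p + q).
LSL: p² = 2 + d² − 2cos(α−β) + 2d(sin α − sin β) = 16.901099; p = √p² = 4.111095; φ = atan2(cos β − cos α, d + sin α − sin β) = -0.037405 rad; t = (φ − α) mod 2π = 0.315242 rad, q = (β − φ) mod 2π = 5.652039 rad → L = 5.63·(0.315242 + 4.111095 + 5.652039) = 5.63·10.078375 = 56.741253 m
RSR: p² = 2 + d² − 2cos(α−β) + 2d(sin β − sin α) = 12.692148; p = √p² = 3.562604; φ = atan2(cos α − cos β, d − sin α + sin β) = 0.043168 rad; t = (α − φ) mod 2π = 5.887370 rad, q = (φ − β) mod 2π = 0.711720 rad → L = 5.63·(5.887370 + 3.562604 + 0.711720) = 5.63·10.161694 = 57.210337 m
LSR: p² = d² − 2 + 2cos(α−β) + 2d(sin α + sin β) = 7.197750; p = √p² = 2.682862; φ = atan2(−cos α − cos β, d + sin α + sin β) − atan2(−2, p) = 0.099647 rad; t = (φ − α) mod 2π = 0.452295 rad, q = (φ − β) mod 2π = 0.768199 rad → L = 5.63·(0.452295 + 2.682862 + 0.768199) = 5.63·3.903356 = 21.975895 m
RSL: p² = d² − 2 + 2cos(α−β) − 2d(sin α + sin β) = 21.999623; p = √p² = 4.690376; φ = atan2(cos α + cos β, d − sin α − sin β) − atan2(2, p) = -0.058326 rad; t = (α − φ) mod 2π = 5.988864 rad, q = (β − φ) mod 2π = 5.672960 rad → L = 5.63·(5.988864 + 4.690376 + 5.672960) = 5.63·16.352199 = 92.062882 m
RLR: c = (6 − d² + 2cos(α−β) + 2d(sin α − sin β))/8 = -0.586518; p = 2π − arccos c = 4.085635 rad; φ = atan2(cos α − cos β, d − sin α + sin β) = 0.043168 rad; t = (α − φ + p/2) mod 2π = 1.647002 rad, q = (α − β − t + p) mod 2π = 2.754538 rad → L = 5.63·(1.647002 + 4.085635 + 2.754538) = 5.63·8.487175 = 47.782797 m
LRL: c = (6 − d² + 2cos(α−β) − 2d(sin α − sin β))/8 = -1.112637, |c| > 1 → infeasible
Shortest: LSR with L = 21.975895 m ≈ 21.9759 m
Convert LSR to answer units (arcs ×180/π): t = 0.452295·180/π = 25.9146°, p = ρ·p = 5.63·2.682862 = 15.1045 m, q = 0.768199·180/π = 44.0146°, L = 21.9759 m.

LSR: t = 25.9146°, p = 15.1045 m, q = 44.0146°, L = 21.9759 m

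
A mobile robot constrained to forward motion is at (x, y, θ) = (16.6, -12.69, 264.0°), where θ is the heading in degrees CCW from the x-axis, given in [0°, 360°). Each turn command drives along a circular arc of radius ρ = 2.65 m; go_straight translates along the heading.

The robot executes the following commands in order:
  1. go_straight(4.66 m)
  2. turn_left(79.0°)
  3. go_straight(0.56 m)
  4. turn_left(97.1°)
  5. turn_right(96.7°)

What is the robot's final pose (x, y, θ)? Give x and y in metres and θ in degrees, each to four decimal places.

set_pose: (x, y, θ) = (16.6000, -12.6900, 264.0000°), ρ = 2.65
go_straight(4.66): x += 4.66·cos θ, y += 4.66·sin θ → (16.1129, -17.3245, 264.0000°)
turn_left(79.0°): centre at ρ to the left, rotate +79.0° → (17.9736, -20.1357, 343.0000°)
go_straight(0.56): x += 0.56·cos θ, y += 0.56·sin θ → (18.5091, -20.2994, 343.0000°)
turn_left(97.1°): centre at ρ to the left, rotate +97.1° → (21.8945, -18.2208, 440.1000° ≡ 80.1000°)
turn_right(96.7°): centre at ρ to the right, rotate −96.7° → (25.2621, -16.1369, -16.6000° ≡ 343.4000°)

(25.2621, -16.1369, 343.4000°)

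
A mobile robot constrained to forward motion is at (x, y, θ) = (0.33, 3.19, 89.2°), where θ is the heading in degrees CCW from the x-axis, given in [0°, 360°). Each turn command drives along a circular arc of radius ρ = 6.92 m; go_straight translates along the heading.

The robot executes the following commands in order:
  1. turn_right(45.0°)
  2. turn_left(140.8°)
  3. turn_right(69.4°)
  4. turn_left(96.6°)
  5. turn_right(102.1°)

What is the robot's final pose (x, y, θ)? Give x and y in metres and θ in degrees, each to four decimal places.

(-29.9606, 30.1559, 110.1000°)

set_pose: (x, y, θ) = (0.3300, 3.1900, 89.2000°), ρ = 6.92
turn_right(45.0°): centre at ρ to the right, rotate −45.0° → (2.4249, 8.0544, 44.2000°)
turn_left(140.8°): centre at ρ to the left, rotate +140.8° → (-3.0026, 19.9091, 185.0000°)
turn_right(69.4°): centre at ρ to the right, rotate −69.4° → (-9.8464, 23.8127, 115.6000°)
turn_left(96.6°): centre at ρ to the left, rotate +96.6° → (-19.7745, 26.6783, 212.2000°)
turn_right(102.1°): centre at ρ to the right, rotate −102.1° → (-29.9606, 30.1559, 110.1000°)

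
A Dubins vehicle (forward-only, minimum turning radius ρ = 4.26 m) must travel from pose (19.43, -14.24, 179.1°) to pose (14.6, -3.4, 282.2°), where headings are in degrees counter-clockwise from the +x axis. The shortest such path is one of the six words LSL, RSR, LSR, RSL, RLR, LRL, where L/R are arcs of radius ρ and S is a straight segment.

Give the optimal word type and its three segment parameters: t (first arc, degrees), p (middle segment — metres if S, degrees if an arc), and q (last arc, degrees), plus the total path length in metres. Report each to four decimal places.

RSR: t = 31.1842°, p = 10.6940 m, q = 225.7158°, L = 29.7948 m

Let ψ = atan2(Δy, Δx) = atan2(10.84, -4.83) = 114.0164° be the start→goal bearing.
Normalize: d = |goal − start| / ρ = 11.867371/4.26 = 2.785768, α = (θ_start − ψ) mod 360° = 65.0836° = 1.135923 rad, β = (θ_goal − ψ) mod 360° = 168.1836° = 2.935357 rad.
Common terms: sin α = 0.906923, cos α = 0.421296, sin β = 0.204776, cos β = -0.978809, cos(α−β) = -0.226651, d² = 7.760503. Work in radians in the unit-radius frame; every candidate has L = ρ·(t + p + q).
LSL: p² = 2 + d² − 2cos(α−β) + 2d(sin α − sin β) = 14.125842; p = √p² = 3.758436; φ = atan2(cos β − cos α, d + sin α − sin β) = -0.381726 rad; t = (φ − α) mod 2π = 4.765536 rad, q = (β − φ) mod 2π = 3.317084 rad → L = 4.26·(4.765536 + 3.758436 + 3.317084) = 4.26·11.841056 = 50.442898 m
RSR: p² = 2 + d² − 2cos(α−β) + 2d(sin β − sin α) = 6.301769; p = √p² = 2.510332; φ = atan2(cos α − cos β, d − sin α + sin β) = 0.591656 rad; t = (α − φ) mod 2π = 0.544266 rad, q = (φ − β) mod 2π = 3.939484 rad → L = 4.26·(0.544266 + 2.510332 + 3.939484) = 4.26·6.994083 = 29.794794 m
LSR: p² = d² − 2 + 2cos(α−β) + 2d(sin α + sin β) = 11.501075; p = √p² = 3.391324; φ = atan2(−cos α − cos β, d + sin α + sin β) − atan2(−2, p) = 0.674923 rad; t = (φ − α) mod 2π = 5.822185 rad, q = (φ − β) mod 2π = 4.022750 rad → L = 4.26·(5.822185 + 3.391324 + 4.022750) = 4.26·13.236259 = 56.386463 m
RSL: p² = d² − 2 + 2cos(α−β) − 2d(sin α + sin β) = -0.886675 < 0 → infeasible
RLR: c = (6 − d² + 2cos(α−β) + 2d(sin α − sin β))/8 = 0.212279; p = 2π − arccos c = 4.926295 rad; φ = atan2(cos α − cos β, d − sin α + sin β) = 0.591656 rad; t = (α − φ + p/2) mod 2π = 3.007414 rad, q = (α − β − t + p) mod 2π = 0.119447 rad → L = 4.26·(3.007414 + 4.926295 + 0.119447) = 4.26·8.053156 = 34.306446 m
LRL: c = (6 − d² + 2cos(α−β) − 2d(sin α − sin β))/8 = -0.765730; p = 2π − arccos c = 3.840213 rad; φ = atan2(cos β − cos α, d + sin α − sin β) = -0.381726 rad; t = (φ − α + p/2) mod 2π = 0.402457 rad, q = (β − α − t + p) mod 2π = 5.237190 rad → L = 4.26·(0.402457 + 3.840213 + 5.237190) = 4.26·9.479860 = 40.384205 m
Shortest: RSR with L = 29.794794 m ≈ 29.7948 m
Convert RSR to answer units (arcs ×180/π): t = 0.544266·180/π = 31.1842°, p = ρ·p = 4.26·2.510332 = 10.6940 m, q = 3.939484·180/π = 225.7158°, L = 29.7948 m.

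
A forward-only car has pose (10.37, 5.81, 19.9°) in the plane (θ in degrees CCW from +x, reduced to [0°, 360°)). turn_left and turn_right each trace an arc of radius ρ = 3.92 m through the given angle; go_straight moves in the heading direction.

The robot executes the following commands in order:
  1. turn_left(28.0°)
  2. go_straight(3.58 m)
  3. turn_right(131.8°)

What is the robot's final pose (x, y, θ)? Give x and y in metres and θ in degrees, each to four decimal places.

set_pose: (x, y, θ) = (10.3700, 5.8100, 19.9000°), ρ = 3.92
turn_left(28.0°): centre at ρ to the left, rotate +28.0° → (11.9443, 6.8679, 47.9000°)
go_straight(3.58): x += 3.58·cos θ, y += 3.58·sin θ → (14.3444, 9.5241, 47.9000°)
turn_right(131.8°): centre at ρ to the right, rotate −131.8° → (21.1507, 7.3126, -83.9000° ≡ 276.1000°)

(21.1507, 7.3126, 276.1000°)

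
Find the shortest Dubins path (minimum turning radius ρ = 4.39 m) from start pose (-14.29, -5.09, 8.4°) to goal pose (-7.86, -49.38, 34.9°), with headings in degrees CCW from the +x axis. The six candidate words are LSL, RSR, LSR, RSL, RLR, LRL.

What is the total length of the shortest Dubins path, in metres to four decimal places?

53.8752 m

Let ψ = atan2(Δy, Δx) = atan2(-44.29, 6.43) = -81.7395° be the start→goal bearing.
Normalize: d = |goal − start| / ρ = 44.754318/4.39 = 10.194606, α = (θ_start − ψ) mod 360° = 90.1395° = 1.573232 rad, β = (θ_goal − ψ) mod 360° = 116.6395° = 2.035744 rad.
Common terms: sin α = 0.999997, cos α = -0.002435, sin β = 0.893845, cos β = -0.448376, cos(α−β) = 0.894934, d² = 103.929982. Work in radians in the unit-radius frame; every candidate has L = ρ·(t + p + q).
LSL: p² = 2 + d² − 2cos(α−β) + 2d(sin α − sin β) = 106.304469; p = √p² = 10.310406; φ = atan2(cos β − cos α, d + sin α − sin β) = -0.043265 rad; t = (φ − α) mod 2π = 4.666689 rad, q = (β − φ) mod 2π = 2.079009 rad → L = 4.39·(4.666689 + 10.310406 + 2.079009) = 4.39·17.056103 = 74.876294 m
RSR: p² = 2 + d² − 2cos(α−β) + 2d(sin β − sin α) = 101.975757; p = √p² = 10.098305; φ = atan2(cos α − cos β, d − sin α + sin β) = 0.044174 rad; t = (α − φ) mod 2π = 1.529057 rad, q = (φ − β) mod 2π = 4.291616 rad → L = 4.39·(1.529057 + 10.098305 + 4.291616) = 4.39·15.918978 = 69.884312 m
LSR: p² = d² − 2 + 2cos(α−β) + 2d(sin α + sin β) = 142.333796; p = √p² = 11.930373; φ = atan2(−cos α − cos β, d + sin α + sin β) − atan2(−2, p) = 0.203370 rad; t = (φ − α) mod 2π = 4.913324 rad, q = (φ − β) mod 2π = 4.450812 rad → L = 4.39·(4.913324 + 11.930373 + 4.450812) = 4.39·21.294508 = 93.482892 m
RSL: p² = d² − 2 + 2cos(α−β) − 2d(sin α + sin β) = 65.105905; p = √p² = 8.068823; φ = atan2(cos α + cos β, d − sin α − sin β) − atan2(2, p) = -0.297227 rad; t = (α − φ) mod 2π = 1.870459 rad, q = (β − φ) mod 2π = 2.332971 rad → L = 4.39·(1.870459 + 8.068823 + 2.332971) = 4.39·12.272253 = 53.875190 m
RLR: c = (6 − d² + 2cos(α−β) + 2d(sin α − sin β))/8 = -11.746970, |c| > 1 → infeasible
LRL: c = (6 − d² + 2cos(α−β) − 2d(sin α − sin β))/8 = -12.288059, |c| > 1 → infeasible
Shortest: RSL with L = 53.875190 m ≈ 53.8752 m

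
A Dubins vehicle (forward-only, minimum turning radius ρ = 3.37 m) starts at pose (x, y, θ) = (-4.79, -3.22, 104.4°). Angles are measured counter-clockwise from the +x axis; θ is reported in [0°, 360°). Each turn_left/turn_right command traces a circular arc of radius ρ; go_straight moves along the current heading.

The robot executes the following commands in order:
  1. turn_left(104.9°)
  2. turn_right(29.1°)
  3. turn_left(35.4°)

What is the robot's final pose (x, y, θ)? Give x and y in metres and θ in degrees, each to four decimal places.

set_pose: (x, y, θ) = (-4.7900, -3.2200, 104.4000°), ρ = 3.37
turn_left(104.9°): centre at ρ to the left, rotate +104.9° → (-9.7033, -1.1192, 209.3000°)
turn_right(29.1°): centre at ρ to the right, rotate −29.1° → (-11.3408, -1.5503, 180.2000°)
turn_left(35.4°): centre at ρ to the left, rotate +35.4° → (-13.2908, -2.1801, 215.6000°)

(-13.2908, -2.1801, 215.6000°)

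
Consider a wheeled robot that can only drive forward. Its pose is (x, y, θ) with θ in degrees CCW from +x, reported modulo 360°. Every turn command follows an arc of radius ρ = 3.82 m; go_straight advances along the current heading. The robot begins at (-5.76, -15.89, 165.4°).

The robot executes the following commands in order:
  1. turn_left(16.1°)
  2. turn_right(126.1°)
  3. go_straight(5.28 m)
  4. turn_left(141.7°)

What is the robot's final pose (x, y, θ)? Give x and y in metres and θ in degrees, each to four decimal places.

set_pose: (x, y, θ) = (-5.7600, -15.8900, 165.4000°), ρ = 3.82
turn_left(16.1°): centre at ρ to the left, rotate +16.1° → (-6.8229, -15.7680, 181.5000°)
turn_right(126.1°): centre at ρ to the right, rotate −126.1° → (-10.0673, -9.7801, 55.4000°)
go_straight(5.28): x += 5.28·cos θ, y += 5.28·sin θ → (-7.0691, -5.4339, 55.4000°)
turn_left(141.7°): centre at ρ to the left, rotate +141.7° → (-11.3367, 0.3863, 197.1000°)

(-11.3367, 0.3863, 197.1000°)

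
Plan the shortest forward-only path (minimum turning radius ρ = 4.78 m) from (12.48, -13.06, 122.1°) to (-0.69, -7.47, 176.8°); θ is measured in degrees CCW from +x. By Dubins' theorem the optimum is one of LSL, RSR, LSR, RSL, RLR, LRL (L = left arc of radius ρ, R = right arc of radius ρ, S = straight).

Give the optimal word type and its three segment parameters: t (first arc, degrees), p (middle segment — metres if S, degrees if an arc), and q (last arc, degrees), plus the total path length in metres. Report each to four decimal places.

Let ψ = atan2(Δy, Δx) = atan2(5.59, -13.17) = 157.0012° be the start→goal bearing.
Normalize: d = |goal − start| / ρ = 14.307236/4.78 = 2.993146, α = (θ_start − ψ) mod 360° = 325.0988° = 5.674044 rad, β = (θ_goal − ψ) mod 360° = 19.7988° = 0.345554 rad.
Common terms: sin α = -0.572163, cos α = 0.820140, sin β = 0.338718, cos β = 0.940888, cos(α−β) = 0.577858, d² = 8.958921. Work in radians in the unit-radius frame; every candidate has L = ρ·(t + p + q).
LSL: p² = 2 + d² − 2cos(α−β) + 2d(sin α − sin β) = 4.350405; p = √p² = 2.085762; φ = atan2(cos β − cos α, d + sin α − sin β) = 0.057924 rad; t = (φ − α) mod 2π = 0.667065 rad, q = (β − φ) mod 2π = 0.287630 rad → L = 4.78·(0.667065 + 2.085762 + 0.287630) = 4.78·3.040458 = 14.533387 m
RSR: p² = 2 + d² − 2cos(α−β) + 2d(sin β − sin α) = 15.256005; p = √p² = 3.905894; φ = atan2(cos α − cos β, d − sin α + sin β) = -0.030919 rad; t = (α − φ) mod 2π = 5.704963 rad, q = (φ − β) mod 2π = 5.906712 rad → L = 4.78·(5.704963 + 3.905894 + 5.906712) = 4.78·15.517569 = 74.173981 m
LSR: p² = d² − 2 + 2cos(α−β) + 2d(sin α + sin β) = 6.717162; p = √p² = 2.591749; φ = atan2(−cos α − cos β, d + sin α + sin β) − atan2(−2, p) = 0.089252 rad; t = (φ − α) mod 2π = 0.698393 rad, q = (φ − β) mod 2π = 6.026884 rad → L = 4.78·(0.698393 + 2.591749 + 6.026884) = 4.78·9.317026 = 44.535383 m
RSL: p² = d² − 2 + 2cos(α−β) − 2d(sin α + sin β) = 9.512110; p = √p² = 3.084171; φ = atan2(cos α + cos β, d − sin α − sin β) − atan2(2, p) = -0.075699 rad; t = (α − φ) mod 2π = 5.749743 rad, q = (β − φ) mod 2π = 0.421252 rad → L = 4.78·(5.749743 + 3.084171 + 0.421252) = 4.78·9.255166 = 44.239693 m
RLR: c = (6 − d² + 2cos(α−β) + 2d(sin α − sin β))/8 = -0.907001; p = 2π − arccos c = 3.576283 rad; φ = atan2(cos α − cos β, d − sin α + sin β) = -0.030919 rad; t = (α − φ + p/2) mod 2π = 1.209919 rad, q = (α − β − t + p) mod 2π = 1.411668 rad → L = 4.78·(1.209919 + 3.576283 + 1.411668) = 4.78·6.197870 = 29.625819 m
LRL: c = (6 − d² + 2cos(α−β) − 2d(sin α − sin β))/8 = 0.456199; p = 2π − arccos c = 5.186109 rad; φ = atan2(cos β − cos α, d + sin α − sin β) = 0.057924 rad; t = (φ − α + p/2) mod 2π = 3.260120 rad, q = (β − α − t + p) mod 2π = 2.880684 rad → L = 4.78·(3.260120 + 5.186109 + 2.880684) = 4.78·11.326912 = 54.142640 m
Shortest: LSL with L = 14.533387 m ≈ 14.5334 m
Convert LSL to answer units (arcs ×180/π): t = 0.667065·180/π = 38.2200°, p = ρ·p = 4.78·2.085762 = 9.9699 m, q = 0.287630·180/π = 16.4800°, L = 14.5334 m.

LSL: t = 38.2200°, p = 9.9699 m, q = 16.4800°, L = 14.5334 m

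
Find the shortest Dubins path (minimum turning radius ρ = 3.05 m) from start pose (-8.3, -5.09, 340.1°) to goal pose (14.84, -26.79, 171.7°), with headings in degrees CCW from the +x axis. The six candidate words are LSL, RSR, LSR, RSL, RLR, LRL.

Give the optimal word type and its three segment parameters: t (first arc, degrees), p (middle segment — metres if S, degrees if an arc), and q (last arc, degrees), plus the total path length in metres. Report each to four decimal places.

RSR: t = 12.8153°, p = 29.2601 m, q = 155.5847°, L = 38.2244 m

Let ψ = atan2(Δy, Δx) = atan2(-21.70, 23.14) = -43.1606° be the start→goal bearing.
Normalize: d = |goal − start| / ρ = 31.723014/3.05 = 10.400988, α = (θ_start − ψ) mod 360° = 23.2606° = 0.405974 rad, β = (θ_goal − ψ) mod 360° = 214.8606° = 3.750025 rad.
Common terms: sin α = 0.394914, cos α = 0.918718, sin β = -0.571582, cos β = -0.820545, cos(α−β) = -0.979575, d² = 108.180554. Work in radians in the unit-radius frame; every candidate has L = ρ·(t + p + q).
LSL: p² = 2 + d² − 2cos(α−β) + 2d(sin α − sin β) = 132.244738; p = √p² = 11.499771; φ = atan2(cos β − cos α, d + sin α − sin β) = -0.151826 rad; t = (φ − α) mod 2π = 5.725385 rad, q = (β − φ) mod 2π = 3.901851 rad → L = 3.05·(5.725385 + 11.499771 + 3.901851) = 3.05·21.127007 = 64.437372 m
RSR: p² = 2 + d² − 2cos(α−β) + 2d(sin β − sin α) = 92.034670; p = √p² = 9.593470; φ = atan2(cos α − cos β, d − sin α + sin β) = 0.182305 rad; t = (α − φ) mod 2π = 0.223670 rad, q = (φ − β) mod 2π = 2.715465 rad → L = 3.05·(0.223670 + 9.593470 + 2.715465) = 3.05·12.532605 = 38.224444 m
LSR: p² = d² − 2 + 2cos(α−β) + 2d(sin α + sin β) = 100.546362; p = √p² = 10.027281; φ = atan2(−cos α − cos β, d + sin α + sin β) − atan2(−2, p) = 0.187271 rad; t = (φ − α) mod 2π = 6.064481 rad, q = (φ − β) mod 2π = 2.720431 rad → L = 3.05·(6.064481 + 10.027281 + 2.720431) = 3.05·18.812193 = 57.377189 m
RSL: p² = d² − 2 + 2cos(α−β) − 2d(sin α + sin β) = 107.896444; p = √p² = 10.387321; φ = atan2(cos α + cos β, d − sin α − sin β) − atan2(2, p) = -0.180934 rad; t = (α − φ) mod 2π = 0.586908 rad, q = (β − φ) mod 2π = 3.930959 rad → L = 3.05·(0.586908 + 10.387321 + 3.930959) = 3.05·14.905189 = 45.460825 m
RLR: c = (6 − d² + 2cos(α−β) + 2d(sin α − sin β))/8 = -10.504334, |c| > 1 → infeasible
LRL: c = (6 − d² + 2cos(α−β) − 2d(sin α − sin β))/8 = -15.530592, |c| > 1 → infeasible
Shortest: RSR with L = 38.224444 m ≈ 38.2244 m
Convert RSR to answer units (arcs ×180/π): t = 0.223670·180/π = 12.8153°, p = ρ·p = 3.05·9.593470 = 29.2601 m, q = 2.715465·180/π = 155.5847°, L = 38.2244 m.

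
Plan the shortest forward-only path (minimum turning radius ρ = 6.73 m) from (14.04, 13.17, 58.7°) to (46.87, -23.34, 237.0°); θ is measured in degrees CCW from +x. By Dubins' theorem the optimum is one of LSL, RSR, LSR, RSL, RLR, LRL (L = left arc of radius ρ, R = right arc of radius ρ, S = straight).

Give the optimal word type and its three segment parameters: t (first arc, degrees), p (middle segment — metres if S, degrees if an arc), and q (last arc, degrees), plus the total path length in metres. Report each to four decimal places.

Let ψ = atan2(Δy, Δx) = atan2(-36.51, 32.83) = -48.0379° be the start→goal bearing.
Normalize: d = |goal − start| / ρ = 49.099786/6.73 = 7.295659, α = (θ_start − ψ) mod 360° = 106.7379° = 1.862929 rad, β = (θ_goal − ψ) mod 360° = 285.0379° = 4.974851 rad.
Common terms: sin α = 0.957632, cos α = -0.287995, sin β = -0.965754, cos β = 0.259459, cos(α−β) = -0.999560, d² = 53.226643. Work in radians in the unit-radius frame; every candidate has L = ρ·(t + p + q).
LSL: p² = 2 + d² − 2cos(α−β) + 2d(sin α − sin β) = 85.290503; p = √p² = 9.235286; φ = atan2(cos β − cos α, d + sin α − sin β) = 0.059313 rad; t = (φ − α) mod 2π = 4.479570 rad, q = (β − φ) mod 2π = 4.915537 rad → L = 6.73·(4.479570 + 9.235286 + 4.915537) = 6.73·18.630393 = 125.382546 m
RSR: p² = 2 + d² − 2cos(α−β) + 2d(sin β − sin α) = 29.161022; p = √p² = 5.400095; φ = atan2(cos α − cos β, d − sin α + sin β) = -0.101553 rad; t = (α − φ) mod 2π = 1.964481 rad, q = (φ − β) mod 2π = 1.206782 rad → L = 6.73·(1.964481 + 5.400095 + 1.206782) = 6.73·8.571358 = 57.685238 m
LSR: p² = d² − 2 + 2cos(α−β) + 2d(sin α + sin β) = 49.109009; p = √p² = 7.007782; φ = atan2(−cos α − cos β, d + sin α + sin β) − atan2(−2, p) = 0.281922 rad; t = (φ − α) mod 2π = 4.702179 rad, q = (φ − β) mod 2π = 1.590257 rad → L = 6.73·(4.702179 + 7.007782 + 1.590257) = 6.73·13.300218 = 89.510464 m
RSL: p² = d² − 2 + 2cos(α−β) − 2d(sin α + sin β) = 49.346037; p = √p² = 7.024673; φ = atan2(cos α + cos β, d − sin α − sin β) − atan2(2, p) = -0.281279 rad; t = (α − φ) mod 2π = 2.144207 rad, q = (β − φ) mod 2π = 5.256129 rad → L = 6.73·(2.144207 + 7.024673 + 5.256129) = 6.73·14.425010 = 97.080316 m
RLR: c = (6 − d² + 2cos(α−β) + 2d(sin α − sin β))/8 = -2.645128, |c| > 1 → infeasible
LRL: c = (6 − d² + 2cos(α−β) − 2d(sin α − sin β))/8 = -9.661313, |c| > 1 → infeasible
Shortest: RSR with L = 57.685238 m ≈ 57.6852 m
Convert RSR to answer units (arcs ×180/π): t = 1.964481·180/π = 112.5565°, p = ρ·p = 6.73·5.400095 = 36.3426 m, q = 1.206782·180/π = 69.1435°, L = 57.6852 m.

RSR: t = 112.5565°, p = 36.3426 m, q = 69.1435°, L = 57.6852 m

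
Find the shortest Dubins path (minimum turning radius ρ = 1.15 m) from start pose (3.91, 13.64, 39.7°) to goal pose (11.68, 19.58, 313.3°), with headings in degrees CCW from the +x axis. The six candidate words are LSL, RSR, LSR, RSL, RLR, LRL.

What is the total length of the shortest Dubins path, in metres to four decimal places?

10.3863 m

Let ψ = atan2(Δy, Δx) = atan2(5.94, 7.77) = 37.3971° be the start→goal bearing.
Normalize: d = |goal − start| / ρ = 9.780414/1.15 = 8.504708, α = (θ_start − ψ) mod 360° = 2.3029° = 0.040192 rad, β = (θ_goal − ψ) mod 360° = 275.9029° = 4.815413 rad.
Common terms: sin α = 0.040182, cos α = 0.999192, sin β = -0.994698, cos β = 0.102842, cos(α−β) = 0.062791, d² = 72.330057. Work in radians in the unit-radius frame; every candidate has L = ρ·(t + p + q).
LSL: p² = 2 + d² − 2cos(α−β) + 2d(sin α − sin β) = 91.807168; p = √p² = 9.581606; φ = atan2(cos β − cos α, d + sin α − sin β) = -0.093686 rad; t = (φ − α) mod 2π = 6.149307 rad, q = (β − φ) mod 2π = 4.909099 rad → L = 1.15·(6.149307 + 9.581606 + 4.909099) = 1.15·20.640012 = 23.736014 m
RSR: p² = 2 + d² − 2cos(α−β) + 2d(sin β − sin α) = 56.601784; p = √p² = 7.523416; φ = atan2(cos α − cos β, d − sin α + sin β) = 0.119425 rad; t = (α − φ) mod 2π = 6.203953 rad, q = (φ − β) mod 2π = 1.587197 rad → L = 1.15·(6.203953 + 7.523416 + 1.587197) = 1.15·15.314565 = 17.611750 m
LSR: p² = d² − 2 + 2cos(α−β) + 2d(sin α + sin β) = 54.219876; p = √p² = 7.363415; φ = atan2(−cos α − cos β, d + sin α + sin β) − atan2(−2, p) = 0.120277 rad; t = (φ − α) mod 2π = 0.080085 rad, q = (φ − β) mod 2π = 1.588049 rad → L = 1.15·(0.080085 + 7.363415 + 1.588049) = 1.15·9.031549 = 10.386281 m
RSL: p² = d² − 2 + 2cos(α−β) − 2d(sin α + sin β) = 86.691399; p = √p² = 9.310822; φ = atan2(cos α + cos β, d − sin α − sin β) − atan2(2, p) = -0.095608 rad; t = (α − φ) mod 2π = 0.135800 rad, q = (β − φ) mod 2π = 4.911021 rad → L = 1.15·(0.135800 + 9.310822 + 4.911021) = 1.15·14.357643 = 16.511289 m
RLR: c = (6 − d² + 2cos(α−β) + 2d(sin α − sin β))/8 = -6.075223, |c| > 1 → infeasible
LRL: c = (6 − d² + 2cos(α−β) − 2d(sin α − sin β))/8 = -10.475896, |c| > 1 → infeasible
Shortest: LSR with L = 10.386281 m ≈ 10.3863 m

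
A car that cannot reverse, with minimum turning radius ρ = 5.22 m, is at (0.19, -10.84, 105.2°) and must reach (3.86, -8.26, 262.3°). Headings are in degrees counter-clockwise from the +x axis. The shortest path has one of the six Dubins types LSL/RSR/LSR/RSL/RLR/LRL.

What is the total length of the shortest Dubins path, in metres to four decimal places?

Let ψ = atan2(Δy, Δx) = atan2(2.58, 3.67) = 35.1071° be the start→goal bearing.
Normalize: d = |goal − start| / ρ = 4.486123/5.22 = 0.859411, α = (θ_start − ψ) mod 360° = 70.0929° = 1.223352 rad, β = (θ_goal − ψ) mod 360° = 227.1929° = 3.965264 rad.
Common terms: sin α = 0.940246, cos α = 0.340496, sin β = -0.733645, cos β = -0.679532, cos(α−β) = -0.921185, d² = 0.738586. Work in radians in the unit-radius frame; every candidate has L = ρ·(t + p + q).
LSL: p² = 2 + d² − 2cos(α−β) + 2d(sin α − sin β) = 7.458077; p = √p² = 2.730948; φ = atan2(cos β − cos α, d + sin α − sin β) = -0.382787 rad; t = (φ − α) mod 2π = 4.677047 rad, q = (β − φ) mod 2π = 4.348051 rad → L = 5.22·(4.677047 + 2.730948 + 4.348051) = 5.22·11.756046 = 61.366558 m
RSR: p² = 2 + d² − 2cos(α−β) + 2d(sin β − sin α) = 1.703838; p = √p² = 1.305311; φ = atan2(cos α − cos β, d − sin α + sin β) = 2.244615 rad; t = (α − φ) mod 2π = 5.261922 rad, q = (φ − β) mod 2π = 4.562536 rad → L = 5.22·(5.261922 + 1.305311 + 4.562536) = 5.22·11.129770 = 58.097397 m
LSR: p² = d² − 2 + 2cos(α−β) + 2d(sin α + sin β) = -2.748675 < 0 → infeasible
RSL: p² = d² − 2 + 2cos(α−β) − 2d(sin α + sin β) = -3.458893 < 0 → infeasible
RLR: c = (6 − d² + 2cos(α−β) + 2d(sin α − sin β))/8 = 0.787020; p = 2π − arccos c = 5.618353 rad; φ = atan2(cos α − cos β, d − sin α + sin β) = 2.244615 rad; t = (α − φ + p/2) mod 2π = 1.787913 rad, q = (α − β − t + p) mod 2π = 1.088527 rad → L = 5.22·(1.787913 + 5.618353 + 1.088527) = 5.22·8.494794 = 44.342824 m
LRL: c = (6 − d² + 2cos(α−β) − 2d(sin α − sin β))/8 = 0.067740; p = 2π − arccos c = 4.780181 rad; φ = atan2(cos β − cos α, d + sin α − sin β) = -0.382787 rad; t = (φ − α + p/2) mod 2π = 0.783952 rad, q = (β − α − t + p) mod 2π = 0.454956 rad → L = 5.22·(0.783952 + 4.780181 + 0.454956) = 5.22·6.019089 = 31.419647 m
Shortest: LRL with L = 31.419647 m ≈ 31.4196 m

31.4196 m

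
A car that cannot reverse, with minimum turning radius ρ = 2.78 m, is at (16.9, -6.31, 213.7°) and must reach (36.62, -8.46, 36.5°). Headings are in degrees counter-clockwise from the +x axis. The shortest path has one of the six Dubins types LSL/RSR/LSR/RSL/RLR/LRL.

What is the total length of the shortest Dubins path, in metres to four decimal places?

Let ψ = atan2(Δy, Δx) = atan2(-2.15, 19.72) = -6.2222° be the start→goal bearing.
Normalize: d = |goal − start| / ρ = 19.836857/2.78 = 7.135560, α = (θ_start − ψ) mod 360° = 219.9222° = 3.838366 rad, β = (θ_goal − ψ) mod 360° = 42.7222° = 0.745643 rad.
Common terms: sin α = -0.641746, cos α = -0.766917, sin β = 0.678444, cos β = 0.734652, cos(α−β) = -0.998806, d² = 50.916218. Work in radians in the unit-radius frame; every candidate has L = ρ·(t + p + q).
LSL: p² = 2 + d² − 2cos(α−β) + 2d(sin α − sin β) = 36.073232; p = √p² = 6.006100; φ = atan2(cos β − cos α, d + sin α − sin β) = 0.252688 rad; t = (φ − α) mod 2π = 2.697507 rad, q = (β − φ) mod 2π = 0.492955 rad → L = 2.78·(2.697507 + 6.006100 + 0.492955) = 2.78·9.196561 = 25.566441 m
RSR: p² = 2 + d² − 2cos(α−β) + 2d(sin β − sin α) = 73.754428; p = √p² = 8.588040; φ = atan2(cos α − cos β, d − sin α + sin β) = -0.175748 rad; t = (α − φ) mod 2π = 4.014114 rad, q = (φ − β) mod 2π = 5.361795 rad → L = 2.78·(4.014114 + 8.588040 + 5.361795) = 2.78·17.963949 = 49.939777 m
LSR: p² = d² − 2 + 2cos(α−β) + 2d(sin α + sin β) = 47.442321; p = √p² = 6.887839; φ = atan2(−cos α − cos β, d + sin α + sin β) − atan2(−2, p) = 0.287094 rad; t = (φ − α) mod 2π = 2.731914 rad, q = (φ − β) mod 2π = 5.824637 rad → L = 2.78·(2.731914 + 6.887839 + 5.824637) = 2.78·15.444389 = 42.935402 m
RSL: p² = d² − 2 + 2cos(α−β) − 2d(sin α + sin β) = 46.394891; p = √p² = 6.811379; φ = atan2(cos α + cos β, d − sin α − sin β) − atan2(2, p) = -0.290144 rad; t = (α − φ) mod 2π = 4.128510 rad, q = (β − φ) mod 2π = 1.035787 rad → L = 2.78·(4.128510 + 6.811379 + 1.035787) = 2.78·11.975676 = 33.292381 m
RLR: c = (6 − d² + 2cos(α−β) + 2d(sin α − sin β))/8 = -8.219304, |c| > 1 → infeasible
LRL: c = (6 − d² + 2cos(α−β) − 2d(sin α − sin β))/8 = -3.509154, |c| > 1 → infeasible
Shortest: LSL with L = 25.566441 m ≈ 25.5664 m

25.5664 m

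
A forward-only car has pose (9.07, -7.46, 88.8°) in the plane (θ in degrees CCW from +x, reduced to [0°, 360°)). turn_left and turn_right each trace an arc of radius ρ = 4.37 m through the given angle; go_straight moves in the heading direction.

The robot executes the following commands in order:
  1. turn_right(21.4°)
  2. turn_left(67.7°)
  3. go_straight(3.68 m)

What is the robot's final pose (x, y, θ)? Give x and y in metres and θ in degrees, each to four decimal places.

(5.8482, 1.5003, 135.1000°)

set_pose: (x, y, θ) = (9.0700, -7.4600, 88.8000°), ρ = 4.37
turn_right(21.4°): centre at ρ to the right, rotate −21.4° → (9.4046, -5.8721, 67.4000°)
turn_left(67.7°): centre at ρ to the left, rotate +67.7° → (8.4548, -1.0973, 135.1000°)
go_straight(3.68): x += 3.68·cos θ, y += 3.68·sin θ → (5.8482, 1.5003, 135.1000°)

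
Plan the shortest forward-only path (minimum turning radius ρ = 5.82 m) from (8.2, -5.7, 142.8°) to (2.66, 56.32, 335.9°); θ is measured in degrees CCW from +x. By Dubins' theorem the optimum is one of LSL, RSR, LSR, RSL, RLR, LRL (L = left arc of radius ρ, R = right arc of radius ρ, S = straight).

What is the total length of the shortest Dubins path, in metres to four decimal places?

Let ψ = atan2(Δy, Δx) = atan2(62.02, -5.54) = 95.1045° be the start→goal bearing.
Normalize: d = |goal − start| / ρ = 62.266941/5.82 = 10.698787, α = (θ_start − ψ) mod 360° = 47.6955° = 0.832444 rad, β = (θ_goal − ψ) mod 360° = 240.7955° = 4.202675 rad.
Common terms: sin α = 0.739579, cos α = 0.673070, sin β = -0.872884, cos β = -0.487928, cos(α−β) = -0.973976, d² = 114.464047. Work in radians in the unit-radius frame; every candidate has L = ρ·(t + p + q).
LSL: p² = 2 + d² − 2cos(α−β) + 2d(sin α − sin β) = 152.914794; p = √p² = 12.365872; φ = atan2(cos β − cos α, d + sin α − sin β) = -0.094026 rad; t = (φ − α) mod 2π = 5.356715 rad, q = (β − φ) mod 2π = 4.296701 rad → L = 5.82·(5.356715 + 12.365872 + 4.296701) = 5.82·22.019288 = 128.152257 m
RSR: p² = 2 + d² − 2cos(α−β) + 2d(sin β − sin α) = 83.909205; p = √p² = 9.160197; φ = atan2(cos α − cos β, d − sin α + sin β) = 0.127086 rad; t = (α − φ) mod 2π = 0.705359 rad, q = (φ − β) mod 2π = 2.207596 rad → L = 5.82·(0.705359 + 9.160197 + 2.207596) = 5.82·12.073151 = 70.265741 m
LSR: p² = d² − 2 + 2cos(α−β) + 2d(sin α + sin β) = 107.663684; p = √p² = 10.376111; φ = atan2(−cos α − cos β, d + sin α + sin β) − atan2(−2, p) = 0.172894 rad; t = (φ − α) mod 2π = 5.623635 rad, q = (φ − β) mod 2π = 2.253404 rad → L = 5.82·(5.623635 + 10.376111 + 2.253404) = 5.82·18.253150 = 106.233332 m
RSL: p² = d² − 2 + 2cos(α−β) − 2d(sin α + sin β) = 113.368507; p = √p² = 10.647465; φ = atan2(cos α + cos β, d − sin α − sin β) − atan2(2, p) = -0.168584 rad; t = (α − φ) mod 2π = 1.001028 rad, q = (β − φ) mod 2π = 4.371259 rad → L = 5.82·(1.001028 + 10.647465 + 4.371259) = 5.82·16.019753 = 93.234960 m
RLR: c = (6 − d² + 2cos(α−β) + 2d(sin α − sin β))/8 = -9.488651, |c| > 1 → infeasible
LRL: c = (6 − d² + 2cos(α−β) − 2d(sin α − sin β))/8 = -18.114349, |c| > 1 → infeasible
Shortest: RSR with L = 70.265741 m ≈ 70.2657 m

70.2657 m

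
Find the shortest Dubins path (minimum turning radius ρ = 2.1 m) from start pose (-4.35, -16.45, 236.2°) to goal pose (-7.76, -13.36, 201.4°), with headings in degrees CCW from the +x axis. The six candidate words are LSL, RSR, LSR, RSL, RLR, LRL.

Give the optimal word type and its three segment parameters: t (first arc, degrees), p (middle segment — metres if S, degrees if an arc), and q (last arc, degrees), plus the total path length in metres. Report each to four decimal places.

Let ψ = atan2(Δy, Δx) = atan2(3.09, -3.41) = 137.8184° be the start→goal bearing.
Normalize: d = |goal − start| / ρ = 4.601761/2.1 = 2.191315, α = (θ_start − ψ) mod 360° = 98.3816° = 1.717082 rad, β = (θ_goal − ψ) mod 360° = 63.5816° = 1.109708 rad.
Common terms: sin α = 0.989319, cos α = -0.145765, sin β = 0.895569, cos β = 0.444923, cos(α−β) = 0.821149, d² = 4.801859. Work in radians in the unit-radius frame; every candidate has L = ρ·(t + p + q).
LSL: p² = 2 + d² − 2cos(α−β) + 2d(sin α − sin β) = 5.570435; p = √p² = 2.360177; φ = atan2(cos β − cos α, d + sin α − sin β) = 0.252962 rad; t = (φ − α) mod 2π = 4.819065 rad, q = (β − φ) mod 2π = 0.856746 rad → L = 2.1·(4.819065 + 2.360177 + 0.856746) = 2.1·8.035988 = 16.875574 m
RSR: p² = 2 + d² − 2cos(α−β) + 2d(sin β − sin α) = 4.748687; p = √p² = 2.179148; φ = atan2(cos α − cos β, d − sin α + sin β) = -0.274498 rad; t = (α − φ) mod 2π = 1.991580 rad, q = (φ − β) mod 2π = 4.898980 rad → L = 2.1·(1.991580 + 2.179148 + 4.898980) = 2.1·9.069708 = 19.046387 m
LSR: p² = d² − 2 + 2cos(α−β) + 2d(sin α + sin β) = 12.704922; p = √p² = 3.564396; φ = atan2(−cos α − cos β, d + sin α + sin β) − atan2(−2, p) = 0.438069 rad; t = (φ − α) mod 2π = 5.004172 rad, q = (φ − β) mod 2π = 5.611547 rad → L = 2.1·(5.004172 + 3.564396 + 5.611547) = 2.1·14.180115 = 29.778241 m
RSL: p² = d² − 2 + 2cos(α−β) − 2d(sin α + sin β) = -3.816607 < 0 → infeasible
RLR: c = (6 − d² + 2cos(α−β) + 2d(sin α − sin β))/8 = 0.406414; p = 2π − arccos c = 5.130915 rad; φ = atan2(cos α − cos β, d − sin α + sin β) = -0.274498 rad; t = (α − φ + p/2) mod 2π = 4.557038 rad, q = (α − β − t + p) mod 2π = 1.181252 rad → L = 2.1·(4.557038 + 5.130915 + 1.181252) = 2.1·10.869205 = 22.825330 m
LRL: c = (6 − d² + 2cos(α−β) − 2d(sin α − sin β))/8 = 0.303696; p = 2π − arccos c = 5.020958 rad; φ = atan2(cos β − cos α, d + sin α − sin β) = 0.252962 rad; t = (φ − α + p/2) mod 2π = 1.046359 rad, q = (β − α − t + p) mod 2π = 3.367225 rad → L = 2.1·(1.046359 + 5.020958 + 3.367225) = 2.1·9.434541 = 19.812537 m
Shortest: LSL with L = 16.875574 m ≈ 16.8756 m
Convert LSL to answer units (arcs ×180/π): t = 4.819065·180/π = 276.1121°, p = ρ·p = 2.1·2.360177 = 4.9564 m, q = 0.856746·180/π = 49.0879°, L = 16.8756 m.

LSL: t = 276.1121°, p = 4.9564 m, q = 49.0879°, L = 16.8756 m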